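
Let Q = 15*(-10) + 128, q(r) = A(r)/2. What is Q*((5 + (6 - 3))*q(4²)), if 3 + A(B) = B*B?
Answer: -22264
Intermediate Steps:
A(B) = -3 + B² (A(B) = -3 + B*B = -3 + B²)
q(r) = -3/2 + r²/2 (q(r) = (-3 + r²)/2 = (-3 + r²)*(½) = -3/2 + r²/2)
Q = -22 (Q = -150 + 128 = -22)
Q*((5 + (6 - 3))*q(4²)) = -22*(5 + (6 - 3))*(-3/2 + (4²)²/2) = -22*(5 + 3)*(-3/2 + (½)*16²) = -176*(-3/2 + (½)*256) = -176*(-3/2 + 128) = -176*253/2 = -22*1012 = -22264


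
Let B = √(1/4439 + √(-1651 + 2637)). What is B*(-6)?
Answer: -6*√(4439 + 19704721*√986)/4439 ≈ -33.622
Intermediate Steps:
B = √(1/4439 + √986) ≈ 5.6036
B*(-6) = (√(4439 + 19704721*√986)/4439)*(-6) = -6*√(4439 + 19704721*√986)/4439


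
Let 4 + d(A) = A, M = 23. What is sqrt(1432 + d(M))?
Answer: sqrt(1451) ≈ 38.092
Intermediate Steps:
d(A) = -4 + A
sqrt(1432 + d(M)) = sqrt(1432 + (-4 + 23)) = sqrt(1432 + 19) = sqrt(1451)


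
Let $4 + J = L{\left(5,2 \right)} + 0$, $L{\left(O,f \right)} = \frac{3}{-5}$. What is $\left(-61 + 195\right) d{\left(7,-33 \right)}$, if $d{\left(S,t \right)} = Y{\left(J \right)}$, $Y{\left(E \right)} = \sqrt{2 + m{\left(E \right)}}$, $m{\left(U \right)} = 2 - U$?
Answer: $\frac{134 \sqrt{215}}{5} \approx 392.97$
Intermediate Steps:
$L{\left(O,f \right)} = - \frac{3}{5}$ ($L{\left(O,f \right)} = 3 \left(- \frac{1}{5}\right) = - \frac{3}{5}$)
$J = - \frac{23}{5}$ ($J = -4 + \left(- \frac{3}{5} + 0\right) = -4 - \frac{3}{5} = - \frac{23}{5} \approx -4.6$)
$Y{\left(E \right)} = \sqrt{4 - E}$ ($Y{\left(E \right)} = \sqrt{2 - \left(-2 + E\right)} = \sqrt{4 - E}$)
$d{\left(S,t \right)} = \frac{\sqrt{215}}{5}$ ($d{\left(S,t \right)} = \sqrt{4 - - \frac{23}{5}} = \sqrt{4 + \frac{23}{5}} = \sqrt{\frac{43}{5}} = \frac{\sqrt{215}}{5}$)
$\left(-61 + 195\right) d{\left(7,-33 \right)} = \left(-61 + 195\right) \frac{\sqrt{215}}{5} = 134 \frac{\sqrt{215}}{5} = \frac{134 \sqrt{215}}{5}$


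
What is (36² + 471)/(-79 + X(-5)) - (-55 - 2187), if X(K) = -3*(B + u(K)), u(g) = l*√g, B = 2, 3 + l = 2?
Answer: 3229829/1454 - 5301*I*√5/7270 ≈ 2221.3 - 1.6305*I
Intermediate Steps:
l = -1 (l = -3 + 2 = -1)
u(g) = -√g
X(K) = -6 + 3*√K (X(K) = -3*(2 - √K) = -6 + 3*√K)
(36² + 471)/(-79 + X(-5)) - (-55 - 2187) = (36² + 471)/(-79 + (-6 + 3*√(-5))) - (-55 - 2187) = (1296 + 471)/(-79 + (-6 + 3*(I*√5))) - 1*(-2242) = 1767/(-79 + (-6 + 3*I*√5)) + 2242 = 1767/(-85 + 3*I*√5) + 2242 = 2242 + 1767/(-85 + 3*I*√5)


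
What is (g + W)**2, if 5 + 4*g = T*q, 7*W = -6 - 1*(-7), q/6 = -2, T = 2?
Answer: 39601/784 ≈ 50.511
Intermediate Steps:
q = -12 (q = 6*(-2) = -12)
W = 1/7 (W = (-6 - 1*(-7))/7 = (-6 + 7)/7 = (1/7)*1 = 1/7 ≈ 0.14286)
g = -29/4 (g = -5/4 + (2*(-12))/4 = -5/4 + (1/4)*(-24) = -5/4 - 6 = -29/4 ≈ -7.2500)
(g + W)**2 = (-29/4 + 1/7)**2 = (-199/28)**2 = 39601/784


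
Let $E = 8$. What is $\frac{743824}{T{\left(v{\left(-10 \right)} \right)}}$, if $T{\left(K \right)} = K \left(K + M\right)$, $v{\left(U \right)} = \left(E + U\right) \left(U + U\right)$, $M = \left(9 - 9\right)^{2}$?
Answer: $\frac{46489}{100} \approx 464.89$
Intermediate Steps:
$M = 0$ ($M = 0^{2} = 0$)
$v{\left(U \right)} = 2 U \left(8 + U\right)$ ($v{\left(U \right)} = \left(8 + U\right) \left(U + U\right) = \left(8 + U\right) 2 U = 2 U \left(8 + U\right)$)
$T{\left(K \right)} = K^{2}$ ($T{\left(K \right)} = K \left(K + 0\right) = K K = K^{2}$)
$\frac{743824}{T{\left(v{\left(-10 \right)} \right)}} = \frac{743824}{\left(2 \left(-10\right) \left(8 - 10\right)\right)^{2}} = \frac{743824}{\left(2 \left(-10\right) \left(-2\right)\right)^{2}} = \frac{743824}{40^{2}} = \frac{743824}{1600} = 743824 \cdot \frac{1}{1600} = \frac{46489}{100}$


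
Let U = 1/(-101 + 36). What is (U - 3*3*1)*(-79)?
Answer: 46294/65 ≈ 712.21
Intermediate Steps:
U = -1/65 (U = 1/(-65) = -1/65 ≈ -0.015385)
(U - 3*3*1)*(-79) = (-1/65 - 3*3*1)*(-79) = (-1/65 - 9*1)*(-79) = (-1/65 - 9)*(-79) = -586/65*(-79) = 46294/65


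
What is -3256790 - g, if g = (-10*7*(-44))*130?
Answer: -3657190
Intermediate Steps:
g = 400400 (g = -70*(-44)*130 = 3080*130 = 400400)
-3256790 - g = -3256790 - 1*400400 = -3256790 - 400400 = -3657190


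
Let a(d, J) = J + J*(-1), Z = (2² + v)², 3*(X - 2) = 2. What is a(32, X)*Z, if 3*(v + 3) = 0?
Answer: 0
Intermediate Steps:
v = -3 (v = -3 + (⅓)*0 = -3 + 0 = -3)
X = 8/3 (X = 2 + (⅓)*2 = 2 + ⅔ = 8/3 ≈ 2.6667)
Z = 1 (Z = (2² - 3)² = (4 - 3)² = 1² = 1)
a(d, J) = 0 (a(d, J) = J - J = 0)
a(32, X)*Z = 0*1 = 0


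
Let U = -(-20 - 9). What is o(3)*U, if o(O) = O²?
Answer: 261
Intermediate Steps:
U = 29 (U = -1*(-29) = 29)
o(3)*U = 3²*29 = 9*29 = 261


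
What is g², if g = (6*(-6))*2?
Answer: 5184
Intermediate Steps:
g = -72 (g = -36*2 = -72)
g² = (-72)² = 5184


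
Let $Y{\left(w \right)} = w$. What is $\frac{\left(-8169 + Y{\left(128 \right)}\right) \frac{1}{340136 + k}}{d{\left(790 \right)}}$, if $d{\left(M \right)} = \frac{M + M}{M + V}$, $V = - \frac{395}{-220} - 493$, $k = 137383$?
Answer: $- \frac{9610457}{3017920080} \approx -0.0031845$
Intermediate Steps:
$V = - \frac{21613}{44}$ ($V = \left(-395\right) \left(- \frac{1}{220}\right) - 493 = \frac{79}{44} - 493 = - \frac{21613}{44} \approx -491.2$)
$d{\left(M \right)} = \frac{2 M}{- \frac{21613}{44} + M}$ ($d{\left(M \right)} = \frac{M + M}{M - \frac{21613}{44}} = \frac{2 M}{- \frac{21613}{44} + M}$)
$\frac{\left(-8169 + Y{\left(128 \right)}\right) \frac{1}{340136 + k}}{d{\left(790 \right)}} = \frac{\left(-8169 + 128\right) \frac{1}{340136 + 137383}}{88 \cdot 790 \frac{1}{-21613 + 44 \cdot 790}} = \frac{\left(-8041\right) \frac{1}{477519}}{88 \cdot 790 \frac{1}{-21613 + 34760}} = \frac{\left(-8041\right) \frac{1}{477519}}{88 \cdot 790 \cdot \frac{1}{13147}} = - \frac{8041}{477519 \cdot 88 \cdot 790 \cdot \frac{1}{13147}} = - \frac{8041}{477519 \cdot \frac{69520}{13147}} = \left(- \frac{8041}{477519}\right) \frac{13147}{69520} = - \frac{9610457}{3017920080}$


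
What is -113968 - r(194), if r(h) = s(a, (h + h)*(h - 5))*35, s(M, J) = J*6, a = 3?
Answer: -15513688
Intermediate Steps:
s(M, J) = 6*J
r(h) = 420*h*(-5 + h) (r(h) = (6*((h + h)*(h - 5)))*35 = (6*((2*h)*(-5 + h)))*35 = (6*(2*h*(-5 + h)))*35 = (12*h*(-5 + h))*35 = 420*h*(-5 + h))
-113968 - r(194) = -113968 - 420*194*(-5 + 194) = -113968 - 420*194*189 = -113968 - 1*15399720 = -113968 - 15399720 = -15513688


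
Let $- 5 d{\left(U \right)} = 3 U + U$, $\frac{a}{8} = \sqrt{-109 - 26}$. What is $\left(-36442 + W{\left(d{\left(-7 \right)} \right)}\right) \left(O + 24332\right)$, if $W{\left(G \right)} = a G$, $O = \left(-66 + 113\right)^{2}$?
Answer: $-967207122 + \frac{17835552 i \sqrt{15}}{5} \approx -9.6721 \cdot 10^{8} + 1.3815 \cdot 10^{7} i$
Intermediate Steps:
$a = 24 i \sqrt{15}$ ($a = 8 \sqrt{-109 - 26} = 8 \sqrt{-135} = 8 \cdot 3 i \sqrt{15} = 24 i \sqrt{15} \approx 92.952 i$)
$O = 2209$ ($O = 47^{2} = 2209$)
$d{\left(U \right)} = - \frac{4 U}{5}$ ($d{\left(U \right)} = - \frac{3 U + U}{5} = - \frac{4 U}{5}$)
$W{\left(G \right)} = 24 i G \sqrt{15}$ ($W{\left(G \right)} = 24 i \sqrt{15} G = 24 i G \sqrt{15}$)
$\left(-36442 + W{\left(d{\left(-7 \right)} \right)}\right) \left(O + 24332\right) = \left(-36442 + 24 i \left(\left(- \frac{4}{5}\right) \left(-7\right)\right) \sqrt{15}\right) \left(2209 + 24332\right) = \left(-36442 + 24 i \frac{28}{5} \sqrt{15}\right) 26541 = \left(-36442 + \frac{672 i \sqrt{15}}{5}\right) 26541 = -967207122 + \frac{17835552 i \sqrt{15}}{5}$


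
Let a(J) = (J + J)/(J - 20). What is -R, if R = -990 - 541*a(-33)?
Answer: 88176/53 ≈ 1663.7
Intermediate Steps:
a(J) = 2*J/(-20 + J) (a(J) = (2*J)/(-20 + J) = 2*J/(-20 + J))
R = -88176/53 (R = -990 - 1082*(-33)/(-20 - 33) = -990 - 1082*(-33)/(-53) = -990 - 1082*(-33)*(-1)/53 = -990 - 541*66/53 = -990 - 35706/53 = -88176/53 ≈ -1663.7)
-R = -1*(-88176/53) = 88176/53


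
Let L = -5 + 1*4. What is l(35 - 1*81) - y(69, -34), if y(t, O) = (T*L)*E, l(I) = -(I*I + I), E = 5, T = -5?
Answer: -2095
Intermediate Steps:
L = -1 (L = -5 + 4 = -1)
l(I) = -I - I**2 (l(I) = -(I**2 + I) = -(I + I**2) = -I - I**2)
y(t, O) = 25 (y(t, O) = -5*(-1)*5 = 5*5 = 25)
l(35 - 1*81) - y(69, -34) = -(35 - 1*81)*(1 + (35 - 1*81)) - 1*25 = -(35 - 81)*(1 + (35 - 81)) - 25 = -1*(-46)*(1 - 46) - 25 = -1*(-46)*(-45) - 25 = -2070 - 25 = -2095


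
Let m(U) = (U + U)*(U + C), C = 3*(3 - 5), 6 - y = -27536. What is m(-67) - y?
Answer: -17760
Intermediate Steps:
y = 27542 (y = 6 - 1*(-27536) = 6 + 27536 = 27542)
C = -6 (C = 3*(-2) = -6)
m(U) = 2*U*(-6 + U) (m(U) = (U + U)*(U - 6) = (2*U)*(-6 + U) = 2*U*(-6 + U))
m(-67) - y = 2*(-67)*(-6 - 67) - 1*27542 = 2*(-67)*(-73) - 27542 = 9782 - 27542 = -17760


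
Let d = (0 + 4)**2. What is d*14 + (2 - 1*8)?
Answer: 218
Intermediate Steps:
d = 16 (d = 4**2 = 16)
d*14 + (2 - 1*8) = 16*14 + (2 - 1*8) = 224 + (2 - 8) = 224 - 6 = 218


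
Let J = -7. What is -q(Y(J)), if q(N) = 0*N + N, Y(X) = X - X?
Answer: 0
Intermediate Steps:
Y(X) = 0
q(N) = N (q(N) = 0 + N = N)
-q(Y(J)) = -1*0 = 0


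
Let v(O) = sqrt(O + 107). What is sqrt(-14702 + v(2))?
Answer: sqrt(-14702 + sqrt(109)) ≈ 121.21*I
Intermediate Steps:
v(O) = sqrt(107 + O)
sqrt(-14702 + v(2)) = sqrt(-14702 + sqrt(107 + 2)) = sqrt(-14702 + sqrt(109))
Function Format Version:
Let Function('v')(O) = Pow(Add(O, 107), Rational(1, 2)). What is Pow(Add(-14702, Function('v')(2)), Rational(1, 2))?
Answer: Pow(Add(-14702, Pow(109, Rational(1, 2))), Rational(1, 2)) ≈ Mul(121.21, I)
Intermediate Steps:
Function('v')(O) = Pow(Add(107, O), Rational(1, 2))
Pow(Add(-14702, Function('v')(2)), Rational(1, 2)) = Pow(Add(-14702, Pow(Add(107, 2), Rational(1, 2))), Rational(1, 2)) = Pow(Add(-14702, Pow(109, Rational(1, 2))), Rational(1, 2))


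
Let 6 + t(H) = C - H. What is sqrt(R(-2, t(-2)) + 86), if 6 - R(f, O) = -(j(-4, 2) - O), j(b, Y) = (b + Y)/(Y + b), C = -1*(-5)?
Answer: 2*sqrt(23) ≈ 9.5917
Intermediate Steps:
C = 5
j(b, Y) = 1 (j(b, Y) = (Y + b)/(Y + b) = 1)
t(H) = -1 - H (t(H) = -6 + (5 - H) = -1 - H)
R(f, O) = 7 - O (R(f, O) = 6 - (-1)*(1 - O) = 6 - (-1 + O) = 6 + (1 - O) = 7 - O)
sqrt(R(-2, t(-2)) + 86) = sqrt((7 - (-1 - 1*(-2))) + 86) = sqrt((7 - (-1 + 2)) + 86) = sqrt((7 - 1*1) + 86) = sqrt((7 - 1) + 86) = sqrt(6 + 86) = sqrt(92) = 2*sqrt(23)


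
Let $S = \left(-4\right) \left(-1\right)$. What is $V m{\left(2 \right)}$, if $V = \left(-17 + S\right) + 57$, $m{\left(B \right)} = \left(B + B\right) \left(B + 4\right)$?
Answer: $1056$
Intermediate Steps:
$S = 4$
$m{\left(B \right)} = 2 B \left(4 + B\right)$
$V = 44$ ($V = \left(-17 + 4\right) + 57 = -13 + 57 = 44$)
$V m{\left(2 \right)} = 44 \cdot 2 \cdot 2 \left(4 + 2\right) = 44 \cdot 2 \cdot 2 \cdot 6 = 44 \cdot 24 = 1056$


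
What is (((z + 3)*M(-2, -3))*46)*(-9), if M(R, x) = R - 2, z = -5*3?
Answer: -19872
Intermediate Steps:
z = -15
M(R, x) = -2 + R
(((z + 3)*M(-2, -3))*46)*(-9) = (((-15 + 3)*(-2 - 2))*46)*(-9) = (-12*(-4)*46)*(-9) = (48*46)*(-9) = 2208*(-9) = -19872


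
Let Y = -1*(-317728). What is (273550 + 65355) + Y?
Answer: 656633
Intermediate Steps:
Y = 317728
(273550 + 65355) + Y = (273550 + 65355) + 317728 = 338905 + 317728 = 656633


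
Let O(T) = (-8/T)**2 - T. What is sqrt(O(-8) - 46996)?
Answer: I*sqrt(46987) ≈ 216.76*I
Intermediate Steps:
O(T) = -T + 64/T**2 (O(T) = 64/T**2 - T = -T + 64/T**2)
sqrt(O(-8) - 46996) = sqrt((-1*(-8) + 64/(-8)**2) - 46996) = sqrt((8 + 64*(1/64)) - 46996) = sqrt((8 + 1) - 46996) = sqrt(9 - 46996) = sqrt(-46987) = I*sqrt(46987)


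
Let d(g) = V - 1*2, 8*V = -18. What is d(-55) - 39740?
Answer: -158977/4 ≈ -39744.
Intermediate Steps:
V = -9/4 (V = (⅛)*(-18) = -9/4 ≈ -2.2500)
d(g) = -17/4 (d(g) = -9/4 - 1*2 = -9/4 - 2 = -17/4)
d(-55) - 39740 = -17/4 - 39740 = -158977/4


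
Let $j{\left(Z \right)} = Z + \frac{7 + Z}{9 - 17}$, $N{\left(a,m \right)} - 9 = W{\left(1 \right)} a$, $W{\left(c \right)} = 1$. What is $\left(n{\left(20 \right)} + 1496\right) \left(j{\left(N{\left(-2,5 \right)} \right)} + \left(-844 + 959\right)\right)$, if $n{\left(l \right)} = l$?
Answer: $182299$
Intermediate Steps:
$N{\left(a,m \right)} = 9 + a$ ($N{\left(a,m \right)} = 9 + 1 a = 9 + a$)
$j{\left(Z \right)} = - \frac{7}{8} + \frac{7 Z}{8}$ ($j{\left(Z \right)} = Z + \frac{7 + Z}{-8} = Z + \left(7 + Z\right) \left(- \frac{1}{8}\right) = Z - \left(\frac{7}{8} + \frac{Z}{8}\right) = - \frac{7}{8} + \frac{7 Z}{8}$)
$\left(n{\left(20 \right)} + 1496\right) \left(j{\left(N{\left(-2,5 \right)} \right)} + \left(-844 + 959\right)\right) = \left(20 + 1496\right) \left(\left(- \frac{7}{8} + \frac{7 \left(9 - 2\right)}{8}\right) + \left(-844 + 959\right)\right) = 1516 \left(\left(- \frac{7}{8} + \frac{7}{8} \cdot 7\right) + 115\right) = 1516 \left(\left(- \frac{7}{8} + \frac{49}{8}\right) + 115\right) = 1516 \left(\frac{21}{4} + 115\right) = 1516 \cdot \frac{481}{4} = 182299$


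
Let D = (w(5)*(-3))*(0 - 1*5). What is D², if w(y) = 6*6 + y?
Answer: 378225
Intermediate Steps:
w(y) = 36 + y
D = 615 (D = ((36 + 5)*(-3))*(0 - 1*5) = (41*(-3))*(0 - 5) = -123*(-5) = 615)
D² = 615² = 378225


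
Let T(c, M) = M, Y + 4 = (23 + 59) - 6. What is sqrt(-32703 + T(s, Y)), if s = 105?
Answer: I*sqrt(32631) ≈ 180.64*I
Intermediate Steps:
Y = 72 (Y = -4 + ((23 + 59) - 6) = -4 + (82 - 6) = -4 + 76 = 72)
sqrt(-32703 + T(s, Y)) = sqrt(-32703 + 72) = sqrt(-32631) = I*sqrt(32631)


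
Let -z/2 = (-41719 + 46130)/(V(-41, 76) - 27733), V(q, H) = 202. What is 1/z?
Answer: 27531/8822 ≈ 3.1207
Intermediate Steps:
z = 8822/27531 (z = -2*(-41719 + 46130)/(202 - 27733) = -8822/(-27531) = -8822*(-1)/27531 = -2*(-4411/27531) = 8822/27531 ≈ 0.32044)
1/z = 1/(8822/27531) = 27531/8822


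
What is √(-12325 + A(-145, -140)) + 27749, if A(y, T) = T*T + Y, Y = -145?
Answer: 27749 + √7130 ≈ 27833.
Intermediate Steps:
A(y, T) = -145 + T² (A(y, T) = T*T - 145 = T² - 145 = -145 + T²)
√(-12325 + A(-145, -140)) + 27749 = √(-12325 + (-145 + (-140)²)) + 27749 = √(-12325 + (-145 + 19600)) + 27749 = √(-12325 + 19455) + 27749 = √7130 + 27749 = 27749 + √7130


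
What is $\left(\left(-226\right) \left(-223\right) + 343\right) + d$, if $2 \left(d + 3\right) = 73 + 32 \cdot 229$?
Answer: $\frac{108877}{2} \approx 54439.0$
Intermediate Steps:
$d = \frac{7395}{2}$ ($d = -3 + \frac{73 + 32 \cdot 229}{2} = -3 + \frac{73 + 7328}{2} = -3 + \frac{1}{2} \cdot 7401 = -3 + \frac{7401}{2} = \frac{7395}{2} \approx 3697.5$)
$\left(\left(-226\right) \left(-223\right) + 343\right) + d = \left(\left(-226\right) \left(-223\right) + 343\right) + \frac{7395}{2} = \left(50398 + 343\right) + \frac{7395}{2} = 50741 + \frac{7395}{2} = \frac{108877}{2}$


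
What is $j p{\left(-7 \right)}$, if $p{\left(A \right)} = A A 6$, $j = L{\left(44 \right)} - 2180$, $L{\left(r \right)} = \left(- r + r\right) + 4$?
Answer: $-639744$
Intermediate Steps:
$L{\left(r \right)} = 4$ ($L{\left(r \right)} = 0 + 4 = 4$)
$j = -2176$ ($j = 4 - 2180 = -2176$)
$p{\left(A \right)} = 6 A^{2}$ ($p{\left(A \right)} = A^{2} \cdot 6 = 6 A^{2}$)
$j p{\left(-7 \right)} = - 2176 \cdot 6 \left(-7\right)^{2} = - 2176 \cdot 6 \cdot 49 = \left(-2176\right) 294 = -639744$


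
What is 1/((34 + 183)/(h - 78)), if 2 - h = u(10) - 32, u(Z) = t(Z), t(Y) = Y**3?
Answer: -1044/217 ≈ -4.8111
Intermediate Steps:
u(Z) = Z**3
h = -966 (h = 2 - (10**3 - 32) = 2 - (1000 - 32) = 2 - 1*968 = 2 - 968 = -966)
1/((34 + 183)/(h - 78)) = 1/((34 + 183)/(-966 - 78)) = 1/(217/(-1044)) = 1/(217*(-1/1044)) = 1/(-217/1044) = -1044/217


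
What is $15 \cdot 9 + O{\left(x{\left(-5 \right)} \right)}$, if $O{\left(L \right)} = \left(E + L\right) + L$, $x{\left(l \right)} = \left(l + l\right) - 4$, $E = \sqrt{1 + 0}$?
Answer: $108$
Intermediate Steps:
$E = 1$ ($E = \sqrt{1} = 1$)
$x{\left(l \right)} = -4 + 2 l$ ($x{\left(l \right)} = 2 l - 4 = -4 + 2 l$)
$O{\left(L \right)} = 1 + 2 L$ ($O{\left(L \right)} = \left(1 + L\right) + L = 1 + 2 L$)
$15 \cdot 9 + O{\left(x{\left(-5 \right)} \right)} = 15 \cdot 9 + \left(1 + 2 \left(-4 + 2 \left(-5\right)\right)\right) = 135 + \left(1 + 2 \left(-4 - 10\right)\right) = 135 + \left(1 + 2 \left(-14\right)\right) = 135 + \left(1 - 28\right) = 135 - 27 = 108$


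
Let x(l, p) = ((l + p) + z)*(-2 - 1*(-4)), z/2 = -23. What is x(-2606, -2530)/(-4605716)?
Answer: 2591/1151429 ≈ 0.0022502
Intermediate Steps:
z = -46 (z = 2*(-23) = -46)
x(l, p) = -92 + 2*l + 2*p (x(l, p) = ((l + p) - 46)*(-2 - 1*(-4)) = (-46 + l + p)*(-2 + 4) = (-46 + l + p)*2 = -92 + 2*l + 2*p)
x(-2606, -2530)/(-4605716) = (-92 + 2*(-2606) + 2*(-2530))/(-4605716) = (-92 - 5212 - 5060)*(-1/4605716) = -10364*(-1/4605716) = 2591/1151429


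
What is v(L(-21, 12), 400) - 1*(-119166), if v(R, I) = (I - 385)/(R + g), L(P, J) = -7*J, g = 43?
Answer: 4885791/41 ≈ 1.1917e+5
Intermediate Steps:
v(R, I) = (-385 + I)/(43 + R) (v(R, I) = (I - 385)/(R + 43) = (-385 + I)/(43 + R))
v(L(-21, 12), 400) - 1*(-119166) = (-385 + 400)/(43 - 7*12) - 1*(-119166) = 15/(43 - 84) + 119166 = 15/(-41) + 119166 = -1/41*15 + 119166 = -15/41 + 119166 = 4885791/41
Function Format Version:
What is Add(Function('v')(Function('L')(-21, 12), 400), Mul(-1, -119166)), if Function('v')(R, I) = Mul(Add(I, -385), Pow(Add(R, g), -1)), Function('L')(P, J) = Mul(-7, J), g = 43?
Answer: Rational(4885791, 41) ≈ 1.1917e+5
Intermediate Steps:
Function('v')(R, I) = Mul(Pow(Add(43, R), -1), Add(-385, I)) (Function('v')(R, I) = Mul(Add(I, -385), Pow(Add(R, 43), -1)) = Mul(Add(-385, I), Pow(Add(43, R), -1)) = Mul(Pow(Add(43, R), -1), Add(-385, I)))
Add(Function('v')(Function('L')(-21, 12), 400), Mul(-1, -119166)) = Add(Mul(Pow(Add(43, Mul(-7, 12)), -1), Add(-385, 400)), Mul(-1, -119166)) = Add(Mul(Pow(Add(43, -84), -1), 15), 119166) = Add(Mul(Pow(-41, -1), 15), 119166) = Add(Mul(Rational(-1, 41), 15), 119166) = Add(Rational(-15, 41), 119166) = Rational(4885791, 41)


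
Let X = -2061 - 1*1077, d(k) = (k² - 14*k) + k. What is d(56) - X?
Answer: 5546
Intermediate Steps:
d(k) = k² - 13*k
X = -3138 (X = -2061 - 1077 = -3138)
d(56) - X = 56*(-13 + 56) - 1*(-3138) = 56*43 + 3138 = 2408 + 3138 = 5546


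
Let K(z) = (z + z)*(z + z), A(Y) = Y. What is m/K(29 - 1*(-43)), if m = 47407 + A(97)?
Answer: 2969/1296 ≈ 2.2909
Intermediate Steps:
K(z) = 4*z² (K(z) = (2*z)*(2*z) = 4*z²)
m = 47504 (m = 47407 + 97 = 47504)
m/K(29 - 1*(-43)) = 47504/((4*(29 - 1*(-43))²)) = 47504/((4*(29 + 43)²)) = 47504/((4*72²)) = 47504/((4*5184)) = 47504/20736 = 47504*(1/20736) = 2969/1296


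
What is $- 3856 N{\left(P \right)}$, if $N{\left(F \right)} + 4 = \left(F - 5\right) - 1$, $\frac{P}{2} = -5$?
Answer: $77120$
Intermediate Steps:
$P = -10$ ($P = 2 \left(-5\right) = -10$)
$N{\left(F \right)} = -10 + F$ ($N{\left(F \right)} = -4 + \left(\left(F - 5\right) - 1\right) = -4 + \left(\left(-5 + F\right) - 1\right) = -4 + \left(-6 + F\right) = -10 + F$)
$- 3856 N{\left(P \right)} = - 3856 \left(-10 - 10\right) = \left(-3856\right) \left(-20\right) = 77120$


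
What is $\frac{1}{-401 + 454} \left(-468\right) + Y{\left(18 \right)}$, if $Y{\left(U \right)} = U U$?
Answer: $\frac{16704}{53} \approx 315.17$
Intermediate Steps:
$Y{\left(U \right)} = U^{2}$
$\frac{1}{-401 + 454} \left(-468\right) + Y{\left(18 \right)} = \frac{1}{-401 + 454} \left(-468\right) + 18^{2} = \frac{1}{53} \left(-468\right) + 324 = - \frac{468}{53} + 324 = \frac{16704}{53}$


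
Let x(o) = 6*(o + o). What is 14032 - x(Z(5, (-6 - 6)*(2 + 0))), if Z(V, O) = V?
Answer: 13972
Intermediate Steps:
x(o) = 12*o (x(o) = 6*(2*o) = 12*o)
14032 - x(Z(5, (-6 - 6)*(2 + 0))) = 14032 - 12*5 = 14032 - 1*60 = 14032 - 60 = 13972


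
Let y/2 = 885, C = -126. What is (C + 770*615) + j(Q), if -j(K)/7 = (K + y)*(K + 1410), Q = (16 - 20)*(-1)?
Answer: -17085628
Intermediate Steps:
y = 1770 (y = 2*885 = 1770)
Q = 4 (Q = -4*(-1) = 4)
j(K) = -7*(1410 + K)*(1770 + K) (j(K) = -7*(K + 1770)*(K + 1410) = -7*(1770 + K)*(1410 + K) = -7*(1410 + K)*(1770 + K))
(C + 770*615) + j(Q) = (-126 + 770*615) + (-17469900 - 22260*4 - 7*4²) = (-126 + 473550) + (-17469900 - 89040 - 7*16) = 473424 + (-17469900 - 89040 - 112) = 473424 - 17559052 = -17085628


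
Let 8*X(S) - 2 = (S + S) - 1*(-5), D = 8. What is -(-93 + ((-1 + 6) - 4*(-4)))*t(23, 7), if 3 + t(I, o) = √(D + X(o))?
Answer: -216 + 18*√170 ≈ 18.691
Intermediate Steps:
X(S) = 7/8 + S/4 (X(S) = ¼ + ((S + S) - 1*(-5))/8 = ¼ + (2*S + 5)/8 = ¼ + (5 + 2*S)/8 = ¼ + (5/8 + S/4) = 7/8 + S/4)
t(I, o) = -3 + √(71/8 + o/4) (t(I, o) = -3 + √(8 + (7/8 + o/4)) = -3 + √(71/8 + o/4))
-(-93 + ((-1 + 6) - 4*(-4)))*t(23, 7) = -(-93 + ((-1 + 6) - 4*(-4)))*(-3 + √(142 + 4*7)/4) = -(-93 + (5 + 16))*(-3 + √(142 + 28)/4) = -(-93 + 21)*(-3 + √170/4) = -(-72)*(-3 + √170/4) = -(216 - 18*√170) = -216 + 18*√170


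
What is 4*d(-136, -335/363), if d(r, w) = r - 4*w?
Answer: -192112/363 ≈ -529.23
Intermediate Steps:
4*d(-136, -335/363) = 4*(-136 - (-1340)/363) = 4*(-136 - 4*(-335/363)) = 4*(-136 + 1340/363) = 4*(-48028/363) = -192112/363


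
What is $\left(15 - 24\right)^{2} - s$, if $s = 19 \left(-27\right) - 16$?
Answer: $610$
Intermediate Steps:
$s = -529$ ($s = -513 - 16 = -529$)
$\left(15 - 24\right)^{2} - s = \left(15 - 24\right)^{2} - -529 = \left(-9\right)^{2} + 529 = 81 + 529 = 610$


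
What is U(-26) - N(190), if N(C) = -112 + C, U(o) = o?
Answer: -104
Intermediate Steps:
U(-26) - N(190) = -26 - (-112 + 190) = -26 - 1*78 = -26 - 78 = -104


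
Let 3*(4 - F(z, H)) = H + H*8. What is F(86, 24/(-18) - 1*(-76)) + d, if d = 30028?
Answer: 29808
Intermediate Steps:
F(z, H) = 4 - 3*H (F(z, H) = 4 - (H + H*8)/3 = 4 - (H + 8*H)/3 = 4 - 3*H)
F(86, 24/(-18) - 1*(-76)) + d = (4 - 3*(24/(-18) - 1*(-76))) + 30028 = (4 - 3*(24*(-1/18) + 76)) + 30028 = (4 - 3*(-4/3 + 76)) + 30028 = (4 - 3*224/3) + 30028 = (4 - 224) + 30028 = -220 + 30028 = 29808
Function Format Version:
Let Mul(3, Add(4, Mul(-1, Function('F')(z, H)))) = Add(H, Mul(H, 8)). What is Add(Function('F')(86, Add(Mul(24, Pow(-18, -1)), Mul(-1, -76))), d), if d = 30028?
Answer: 29808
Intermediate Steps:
Function('F')(z, H) = Add(4, Mul(-3, H)) (Function('F')(z, H) = Add(4, Mul(Rational(-1, 3), Add(H, Mul(H, 8)))) = Add(4, Mul(Rational(-1, 3), Add(H, Mul(8, H)))) = Add(4, Mul(Rational(-1, 3), Mul(9, H))) = Add(4, Mul(-3, H)))
Add(Function('F')(86, Add(Mul(24, Pow(-18, -1)), Mul(-1, -76))), d) = Add(Add(4, Mul(-3, Add(Mul(24, Pow(-18, -1)), Mul(-1, -76)))), 30028) = Add(Add(4, Mul(-3, Add(Mul(24, Rational(-1, 18)), 76))), 30028) = Add(Add(4, Mul(-3, Add(Rational(-4, 3), 76))), 30028) = Add(Add(4, Mul(-3, Rational(224, 3))), 30028) = Add(Add(4, -224), 30028) = Add(-220, 30028) = 29808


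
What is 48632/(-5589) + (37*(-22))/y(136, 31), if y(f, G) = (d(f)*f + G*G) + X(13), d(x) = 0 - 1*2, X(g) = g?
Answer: -716465/72657 ≈ -9.8609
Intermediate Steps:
d(x) = -2 (d(x) = 0 - 2 = -2)
y(f, G) = 13 + G**2 - 2*f (y(f, G) = (-2*f + G*G) + 13 = (-2*f + G**2) + 13 = (G**2 - 2*f) + 13 = 13 + G**2 - 2*f)
48632/(-5589) + (37*(-22))/y(136, 31) = 48632/(-5589) + (37*(-22))/(13 + 31**2 - 2*136) = 48632*(-1/5589) - 814/(13 + 961 - 272) = -48632/5589 - 814/702 = -48632/5589 - 814*1/702 = -48632/5589 - 407/351 = -716465/72657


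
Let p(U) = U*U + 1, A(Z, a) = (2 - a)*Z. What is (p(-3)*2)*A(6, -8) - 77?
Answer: 1123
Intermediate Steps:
A(Z, a) = Z*(2 - a)
p(U) = 1 + U**2 (p(U) = U**2 + 1 = 1 + U**2)
(p(-3)*2)*A(6, -8) - 77 = ((1 + (-3)**2)*2)*(6*(2 - 1*(-8))) - 77 = ((1 + 9)*2)*(6*(2 + 8)) - 77 = (10*2)*(6*10) - 77 = 20*60 - 77 = 1200 - 77 = 1123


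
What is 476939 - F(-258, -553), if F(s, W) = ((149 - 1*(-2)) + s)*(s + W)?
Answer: 390162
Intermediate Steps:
F(s, W) = (151 + s)*(W + s) (F(s, W) = ((149 + 2) + s)*(W + s) = (151 + s)*(W + s))
476939 - F(-258, -553) = 476939 - ((-258)**2 + 151*(-553) + 151*(-258) - 553*(-258)) = 476939 - (66564 - 83503 - 38958 + 142674) = 476939 - 1*86777 = 476939 - 86777 = 390162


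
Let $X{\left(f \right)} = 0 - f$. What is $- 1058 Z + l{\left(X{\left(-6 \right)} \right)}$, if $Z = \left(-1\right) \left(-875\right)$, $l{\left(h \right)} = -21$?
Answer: $-925771$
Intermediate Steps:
$X{\left(f \right)} = - f$
$Z = 875$
$- 1058 Z + l{\left(X{\left(-6 \right)} \right)} = \left(-1058\right) 875 - 21 = -925750 - 21 = -925771$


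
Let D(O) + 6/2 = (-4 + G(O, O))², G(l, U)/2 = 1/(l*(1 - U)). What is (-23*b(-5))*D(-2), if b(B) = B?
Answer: 16330/9 ≈ 1814.4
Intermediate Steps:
G(l, U) = 2/(l*(1 - U)) (G(l, U) = 2/((l*(1 - U))) = 2*(1/(l*(1 - U))) = 2/(l*(1 - U)))
D(O) = -3 + (-4 - 2/(O*(-1 + O)))²
(-23*b(-5))*D(-2) = (-23*(-5))*(-3 + (4 + 2/(-2*(-1 - 2)))²) = 115*(-3 + (4 + 2*(-½)/(-3))²) = 115*(-3 + (4 + 2*(-½)*(-⅓))²) = 115*(-3 + (4 + ⅓)²) = 115*(-3 + (13/3)²) = 115*(-3 + 169/9) = 115*(142/9) = 16330/9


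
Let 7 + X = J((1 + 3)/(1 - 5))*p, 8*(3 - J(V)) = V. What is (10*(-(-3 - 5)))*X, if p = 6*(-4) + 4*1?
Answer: -5560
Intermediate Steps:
J(V) = 3 - V/8
p = -20 (p = -24 + 4 = -20)
X = -139/2 (X = -7 + (3 - (1 + 3)/(8*(1 - 5)))*(-20) = -7 + (3 - 1/(2*(-4)))*(-20) = -7 + (3 - (-1)/(2*4))*(-20) = -7 + (3 - ⅛*(-1))*(-20) = -7 + (3 + ⅛)*(-20) = -7 + (25/8)*(-20) = -7 - 125/2 = -139/2 ≈ -69.500)
(10*(-(-3 - 5)))*X = (10*(-(-3 - 5)))*(-139/2) = (10*(-1*(-8)))*(-139/2) = (10*8)*(-139/2) = 80*(-139/2) = -5560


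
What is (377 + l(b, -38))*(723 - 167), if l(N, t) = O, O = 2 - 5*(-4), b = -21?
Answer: 221844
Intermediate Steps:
O = 22 (O = 2 + 20 = 22)
l(N, t) = 22
(377 + l(b, -38))*(723 - 167) = (377 + 22)*(723 - 167) = 399*556 = 221844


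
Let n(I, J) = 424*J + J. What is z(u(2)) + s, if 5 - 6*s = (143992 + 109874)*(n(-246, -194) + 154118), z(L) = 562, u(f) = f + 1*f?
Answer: -18194065111/6 ≈ -3.0323e+9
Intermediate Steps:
n(I, J) = 425*J
u(f) = 2*f (u(f) = f + f = 2*f)
s = -18194068483/6 (s = ⅚ - (143992 + 109874)*(425*(-194) + 154118)/6 = ⅚ - 42311*(-82450 + 154118) = ⅚ - 42311*71668 = ⅚ - ⅙*18194068488 = ⅚ - 3032344748 = -18194068483/6 ≈ -3.0323e+9)
z(u(2)) + s = 562 - 18194068483/6 = -18194065111/6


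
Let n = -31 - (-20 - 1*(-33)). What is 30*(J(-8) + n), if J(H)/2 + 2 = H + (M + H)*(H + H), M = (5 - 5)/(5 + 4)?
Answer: 5760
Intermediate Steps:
M = 0 (M = 0/9 = 0*(⅑) = 0)
n = -44 (n = -31 - (-20 + 33) = -31 - 1*13 = -31 - 13 = -44)
J(H) = -4 + 2*H + 4*H² (J(H) = -4 + 2*(H + (0 + H)*(H + H)) = -4 + 2*(H + H*(2*H)) = -4 + 2*(H + 2*H²) = -4 + (2*H + 4*H²) = -4 + 2*H + 4*H²)
30*(J(-8) + n) = 30*((-4 + 2*(-8) + 4*(-8)²) - 44) = 30*((-4 - 16 + 4*64) - 44) = 30*((-4 - 16 + 256) - 44) = 30*(236 - 44) = 30*192 = 5760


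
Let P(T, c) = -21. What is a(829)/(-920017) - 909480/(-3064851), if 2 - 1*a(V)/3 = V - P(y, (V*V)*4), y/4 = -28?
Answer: 281511347368/939905007489 ≈ 0.29951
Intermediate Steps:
y = -112 (y = 4*(-28) = -112)
a(V) = -57 - 3*V (a(V) = 6 - 3*(V - 1*(-21)) = 6 - 3*(V + 21) = 6 - 3*(21 + V) = 6 + (-63 - 3*V) = -57 - 3*V)
a(829)/(-920017) - 909480/(-3064851) = (-57 - 3*829)/(-920017) - 909480/(-3064851) = (-57 - 2487)*(-1/920017) - 909480*(-1/3064851) = -2544*(-1/920017) + 303160/1021617 = 2544/920017 + 303160/1021617 = 281511347368/939905007489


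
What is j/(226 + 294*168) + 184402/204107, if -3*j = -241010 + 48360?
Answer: 33385094429/15191071689 ≈ 2.1977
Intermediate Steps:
j = 192650/3 (j = -(-241010 + 48360)/3 = -⅓*(-192650) = 192650/3 ≈ 64217.)
j/(226 + 294*168) + 184402/204107 = 192650/(3*(226 + 294*168)) + 184402/204107 = 192650/(3*(226 + 49392)) + 184402*(1/204107) = (192650/3)/49618 + 184402/204107 = (192650/3)*(1/49618) + 184402/204107 = 96325/74427 + 184402/204107 = 33385094429/15191071689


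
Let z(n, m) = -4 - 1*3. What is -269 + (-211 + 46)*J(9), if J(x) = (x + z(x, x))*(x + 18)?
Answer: -9179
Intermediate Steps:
z(n, m) = -7 (z(n, m) = -4 - 3 = -7)
J(x) = (-7 + x)*(18 + x) (J(x) = (x - 7)*(x + 18) = (-7 + x)*(18 + x))
-269 + (-211 + 46)*J(9) = -269 + (-211 + 46)*(-126 + 9² + 11*9) = -269 - 165*(-126 + 81 + 99) = -269 - 165*54 = -269 - 8910 = -9179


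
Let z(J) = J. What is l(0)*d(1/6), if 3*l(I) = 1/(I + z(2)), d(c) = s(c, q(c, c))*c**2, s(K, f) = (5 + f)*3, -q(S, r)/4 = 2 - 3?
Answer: 1/8 ≈ 0.12500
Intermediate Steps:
q(S, r) = 4 (q(S, r) = -4*(2 - 3) = -4*(-1) = 4)
s(K, f) = 15 + 3*f
d(c) = 27*c**2 (d(c) = (15 + 3*4)*c**2 = (15 + 12)*c**2 = 27*c**2)
l(I) = 1/(3*(2 + I)) (l(I) = 1/(3*(I + 2)) = 1/(3*(2 + I)))
l(0)*d(1/6) = (1/(3*(2 + 0)))*(27*(1/6)**2) = ((1/3)/2)*(27*(1*(1/6))**2) = ((1/3)*(1/2))*(27*(1/6)**2) = (27*(1/36))/6 = (1/6)*(3/4) = 1/8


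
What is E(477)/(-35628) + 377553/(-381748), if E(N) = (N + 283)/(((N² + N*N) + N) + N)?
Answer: -383376667820743/387636356392308 ≈ -0.98901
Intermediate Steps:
E(N) = (283 + N)/(2*N + 2*N²) (E(N) = (283 + N)/(((N² + N²) + N) + N) = (283 + N)/((2*N² + N) + N) = (283 + N)/((N + 2*N²) + N) = (283 + N)/(2*N + 2*N²))
E(477)/(-35628) + 377553/(-381748) = ((½)*(283 + 477)/(477*(1 + 477)))/(-35628) + 377553/(-381748) = ((½)*(1/477)*760/478)*(-1/35628) + 377553*(-1/381748) = ((½)*(1/477)*(1/478)*760)*(-1/35628) - 377553/381748 = (190/114003)*(-1/35628) - 377553/381748 = -95/2030849442 - 377553/381748 = -383376667820743/387636356392308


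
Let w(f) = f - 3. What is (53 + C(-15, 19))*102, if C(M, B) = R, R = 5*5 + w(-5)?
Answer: 7140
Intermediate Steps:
w(f) = -3 + f
R = 17 (R = 5*5 + (-3 - 5) = 25 - 8 = 17)
C(M, B) = 17
(53 + C(-15, 19))*102 = (53 + 17)*102 = 70*102 = 7140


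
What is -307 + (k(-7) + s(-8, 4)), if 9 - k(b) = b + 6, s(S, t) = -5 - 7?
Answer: -309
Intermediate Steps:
s(S, t) = -12
k(b) = 3 - b (k(b) = 9 - (b + 6) = 9 - (6 + b) = 9 + (-6 - b) = 3 - b)
-307 + (k(-7) + s(-8, 4)) = -307 + ((3 - 1*(-7)) - 12) = -307 + ((3 + 7) - 12) = -307 + (10 - 12) = -307 - 2 = -309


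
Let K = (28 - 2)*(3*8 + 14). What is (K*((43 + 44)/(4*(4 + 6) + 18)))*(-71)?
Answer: -105222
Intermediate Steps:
K = 988 (K = 26*(24 + 14) = 26*38 = 988)
(K*((43 + 44)/(4*(4 + 6) + 18)))*(-71) = (988*((43 + 44)/(4*(4 + 6) + 18)))*(-71) = (988*(87/(4*10 + 18)))*(-71) = (988*(87/(40 + 18)))*(-71) = (988*(87/58))*(-71) = (988*(87*(1/58)))*(-71) = (988*(3/2))*(-71) = 1482*(-71) = -105222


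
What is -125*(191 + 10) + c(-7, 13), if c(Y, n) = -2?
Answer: -25127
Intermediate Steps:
-125*(191 + 10) + c(-7, 13) = -125*(191 + 10) - 2 = -125*201 - 2 = -25125 - 2 = -25127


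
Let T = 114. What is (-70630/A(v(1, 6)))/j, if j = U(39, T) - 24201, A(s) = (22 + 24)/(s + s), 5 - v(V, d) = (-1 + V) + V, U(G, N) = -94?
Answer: 56504/111757 ≈ 0.50560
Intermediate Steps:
v(V, d) = 6 - 2*V (v(V, d) = 5 - ((-1 + V) + V) = 5 - (-1 + 2*V) = 5 + (1 - 2*V) = 6 - 2*V)
A(s) = 23/s (A(s) = 46/((2*s)) = 46*(1/(2*s)) = 23/s)
j = -24295 (j = -94 - 24201 = -24295)
(-70630/A(v(1, 6)))/j = -70630/(23/(6 - 2*1))/(-24295) = -70630/(23/(6 - 2))*(-1/24295) = -70630/(23/4)*(-1/24295) = -70630/(23*(¼))*(-1/24295) = -70630/23/4*(-1/24295) = -70630*4/23*(-1/24295) = -282520/23*(-1/24295) = 56504/111757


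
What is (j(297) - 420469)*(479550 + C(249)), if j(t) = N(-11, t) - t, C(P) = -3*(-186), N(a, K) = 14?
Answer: -202006401216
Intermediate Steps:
C(P) = 558
j(t) = 14 - t
(j(297) - 420469)*(479550 + C(249)) = ((14 - 1*297) - 420469)*(479550 + 558) = ((14 - 297) - 420469)*480108 = (-283 - 420469)*480108 = -420752*480108 = -202006401216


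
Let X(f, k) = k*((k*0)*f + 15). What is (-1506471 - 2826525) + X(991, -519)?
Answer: -4340781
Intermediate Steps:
X(f, k) = 15*k (X(f, k) = k*(0*f + 15) = k*(0 + 15) = k*15 = 15*k)
(-1506471 - 2826525) + X(991, -519) = (-1506471 - 2826525) + 15*(-519) = -4332996 - 7785 = -4340781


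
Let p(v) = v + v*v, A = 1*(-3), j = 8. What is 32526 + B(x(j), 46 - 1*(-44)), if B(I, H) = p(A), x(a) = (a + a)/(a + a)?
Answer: 32532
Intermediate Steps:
x(a) = 1 (x(a) = (2*a)/((2*a)) = (2*a)*(1/(2*a)) = 1)
A = -3
p(v) = v + v**2
B(I, H) = 6 (B(I, H) = -3*(1 - 3) = -3*(-2) = 6)
32526 + B(x(j), 46 - 1*(-44)) = 32526 + 6 = 32532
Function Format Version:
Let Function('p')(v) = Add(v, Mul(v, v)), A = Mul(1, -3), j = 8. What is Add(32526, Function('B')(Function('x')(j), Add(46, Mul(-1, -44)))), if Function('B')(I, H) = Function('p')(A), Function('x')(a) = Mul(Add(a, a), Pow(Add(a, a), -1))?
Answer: 32532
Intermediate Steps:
Function('x')(a) = 1 (Function('x')(a) = Mul(Mul(2, a), Pow(Mul(2, a), -1)) = Mul(Mul(2, a), Mul(Rational(1, 2), Pow(a, -1))) = 1)
A = -3
Function('p')(v) = Add(v, Pow(v, 2))
Function('B')(I, H) = 6 (Function('B')(I, H) = Mul(-3, Add(1, -3)) = Mul(-3, -2) = 6)
Add(32526, Function('B')(Function('x')(j), Add(46, Mul(-1, -44)))) = Add(32526, 6) = 32532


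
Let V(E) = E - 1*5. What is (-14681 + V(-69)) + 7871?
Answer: -6884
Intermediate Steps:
V(E) = -5 + E (V(E) = E - 5 = -5 + E)
(-14681 + V(-69)) + 7871 = (-14681 + (-5 - 69)) + 7871 = (-14681 - 74) + 7871 = -14755 + 7871 = -6884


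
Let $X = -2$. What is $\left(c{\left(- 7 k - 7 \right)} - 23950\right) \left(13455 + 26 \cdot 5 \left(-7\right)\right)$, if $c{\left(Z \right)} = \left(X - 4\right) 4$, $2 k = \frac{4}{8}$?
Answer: $-300753830$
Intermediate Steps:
$k = \frac{1}{4}$ ($k = \frac{4 \cdot \frac{1}{8}}{2} = \frac{1}{2} \cdot \frac{1}{2} = \frac{1}{4} \approx 0.25$)
$c{\left(Z \right)} = -24$ ($c{\left(Z \right)} = \left(-2 - 4\right) 4 = \left(-6\right) 4 = -24$)
$\left(c{\left(- 7 k - 7 \right)} - 23950\right) \left(13455 + 26 \cdot 5 \left(-7\right)\right) = \left(-24 - 23950\right) \left(13455 + 26 \cdot 5 \left(-7\right)\right) = - 23974 \left(13455 + 130 \left(-7\right)\right) = - 23974 \left(13455 - 910\right) = \left(-23974\right) 12545 = -300753830$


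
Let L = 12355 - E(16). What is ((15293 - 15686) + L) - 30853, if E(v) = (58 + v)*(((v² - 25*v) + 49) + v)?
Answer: -13045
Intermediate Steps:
E(v) = (58 + v)*(49 + v² - 24*v) (E(v) = (58 + v)*((49 + v² - 25*v) + v) = (58 + v)*(49 + v² - 24*v))
L = 18201 (L = 12355 - (2842 + 16³ - 1343*16 + 34*16²) = 12355 - (2842 + 4096 - 21488 + 34*256) = 12355 - (2842 + 4096 - 21488 + 8704) = 12355 - 1*(-5846) = 12355 + 5846 = 18201)
((15293 - 15686) + L) - 30853 = ((15293 - 15686) + 18201) - 30853 = (-393 + 18201) - 30853 = 17808 - 30853 = -13045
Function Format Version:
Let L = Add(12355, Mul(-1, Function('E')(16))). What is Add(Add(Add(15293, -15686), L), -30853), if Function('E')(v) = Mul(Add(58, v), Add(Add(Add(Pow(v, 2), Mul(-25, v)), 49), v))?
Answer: -13045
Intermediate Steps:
Function('E')(v) = Mul(Add(58, v), Add(49, Pow(v, 2), Mul(-24, v))) (Function('E')(v) = Mul(Add(58, v), Add(Add(49, Pow(v, 2), Mul(-25, v)), v)) = Mul(Add(58, v), Add(49, Pow(v, 2), Mul(-24, v))))
L = 18201 (L = Add(12355, Mul(-1, Add(2842, Pow(16, 3), Mul(-1343, 16), Mul(34, Pow(16, 2))))) = Add(12355, Mul(-1, Add(2842, 4096, -21488, Mul(34, 256)))) = Add(12355, Mul(-1, Add(2842, 4096, -21488, 8704))) = Add(12355, Mul(-1, -5846)) = Add(12355, 5846) = 18201)
Add(Add(Add(15293, -15686), L), -30853) = Add(Add(Add(15293, -15686), 18201), -30853) = Add(Add(-393, 18201), -30853) = Add(17808, -30853) = -13045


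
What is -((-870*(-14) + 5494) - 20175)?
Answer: 2501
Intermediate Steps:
-((-870*(-14) + 5494) - 20175) = -((12180 + 5494) - 20175) = -(17674 - 20175) = -1*(-2501) = 2501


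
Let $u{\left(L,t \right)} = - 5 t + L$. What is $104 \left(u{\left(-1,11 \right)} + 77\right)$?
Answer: $2184$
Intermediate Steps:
$u{\left(L,t \right)} = L - 5 t$
$104 \left(u{\left(-1,11 \right)} + 77\right) = 104 \left(\left(-1 - 55\right) + 77\right) = 104 \left(-56 + 77\right) = 104 \cdot 21 = 2184$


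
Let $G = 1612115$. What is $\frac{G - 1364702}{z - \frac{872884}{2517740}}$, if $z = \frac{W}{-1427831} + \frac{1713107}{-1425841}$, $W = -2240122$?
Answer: $\frac{18649723090257732161265}{1562893190399852} \approx 1.1933 \cdot 10^{7}$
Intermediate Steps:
$z = \frac{44001794805}{119756469463}$ ($z = - \frac{2240122}{-1427831} + \frac{1713107}{-1425841} = \left(-2240122\right) \left(- \frac{1}{1427831}\right) + 1713107 \left(- \frac{1}{1425841}\right) = \frac{2240122}{1427831} - \frac{100771}{83873} = \frac{44001794805}{119756469463} \approx 0.36743$)
$\frac{G - 1364702}{z - \frac{872884}{2517740}} = \frac{1612115 - 1364702}{\frac{44001794805}{119756469463} - \frac{872884}{2517740}} = \frac{247413}{\frac{44001794805}{119756469463} - \frac{218221}{629435}} = \frac{247413}{\frac{1562893190399852}{75378913356443405}} = 247413 \cdot \frac{75378913356443405}{1562893190399852} = \frac{18649723090257732161265}{1562893190399852}$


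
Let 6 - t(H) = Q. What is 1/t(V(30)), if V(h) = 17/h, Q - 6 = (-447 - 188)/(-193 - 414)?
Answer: -607/635 ≈ -0.95591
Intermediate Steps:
Q = 4277/607 (Q = 6 + (-447 - 188)/(-193 - 414) = 6 - 635/(-607) = 6 - 635*(-1/607) = 6 + 635/607 = 4277/607 ≈ 7.0461)
t(H) = -635/607 (t(H) = 6 - 1*4277/607 = 6 - 4277/607 = -635/607)
1/t(V(30)) = 1/(-635/607) = -607/635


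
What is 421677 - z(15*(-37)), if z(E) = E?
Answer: 422232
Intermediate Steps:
421677 - z(15*(-37)) = 421677 - 15*(-37) = 421677 - 1*(-555) = 421677 + 555 = 422232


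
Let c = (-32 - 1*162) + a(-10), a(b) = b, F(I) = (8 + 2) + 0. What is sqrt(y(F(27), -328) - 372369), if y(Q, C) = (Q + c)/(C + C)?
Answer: I*sqrt(10015228670)/164 ≈ 610.22*I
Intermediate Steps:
F(I) = 10 (F(I) = 10 + 0 = 10)
c = -204 (c = (-32 - 1*162) - 10 = (-32 - 162) - 10 = -194 - 10 = -204)
y(Q, C) = (-204 + Q)/(2*C) (y(Q, C) = (Q - 204)/(C + C) = (-204 + Q)/((2*C)) = (-204 + Q)*(1/(2*C)) = (-204 + Q)/(2*C))
sqrt(y(F(27), -328) - 372369) = sqrt((1/2)*(-204 + 10)/(-328) - 372369) = sqrt((1/2)*(-1/328)*(-194) - 372369) = sqrt(97/328 - 372369) = sqrt(-122136935/328) = I*sqrt(10015228670)/164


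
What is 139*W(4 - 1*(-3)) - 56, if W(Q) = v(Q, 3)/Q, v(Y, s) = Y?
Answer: 83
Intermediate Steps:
W(Q) = 1 (W(Q) = Q/Q = 1)
139*W(4 - 1*(-3)) - 56 = 139*1 - 56 = 139 - 56 = 83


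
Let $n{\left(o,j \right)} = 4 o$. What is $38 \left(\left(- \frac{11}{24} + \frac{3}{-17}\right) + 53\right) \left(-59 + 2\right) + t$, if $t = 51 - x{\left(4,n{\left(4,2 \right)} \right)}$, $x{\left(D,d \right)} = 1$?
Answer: $- \frac{7709365}{68} \approx -1.1337 \cdot 10^{5}$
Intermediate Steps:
$t = 50$ ($t = 51 - 1 = 50$)
$38 \left(\left(- \frac{11}{24} + \frac{3}{-17}\right) + 53\right) \left(-59 + 2\right) + t = 38 \left(\left(- \frac{11}{24} + \frac{3}{-17}\right) + 53\right) \left(-59 + 2\right) + 50 = 38 \left(\left(\left(-11\right) \frac{1}{24} + 3 \left(- \frac{1}{17}\right)\right) + 53\right) \left(-57\right) + 50 = 38 \left(\left(- \frac{11}{24} - \frac{3}{17}\right) + 53\right) \left(-57\right) + 50 = 38 \left(- \frac{259}{408} + 53\right) \left(-57\right) + 50 = 38 \cdot \frac{21365}{408} \left(-57\right) + 50 = 38 \left(- \frac{405935}{136}\right) + 50 = - \frac{7712765}{68} + 50 = - \frac{7709365}{68}$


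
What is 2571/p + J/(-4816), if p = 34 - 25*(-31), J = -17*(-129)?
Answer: 246693/90608 ≈ 2.7226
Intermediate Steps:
J = 2193
p = 809 (p = 34 + 775 = 809)
2571/p + J/(-4816) = 2571/809 + 2193/(-4816) = 2571*(1/809) + 2193*(-1/4816) = 2571/809 - 51/112 = 246693/90608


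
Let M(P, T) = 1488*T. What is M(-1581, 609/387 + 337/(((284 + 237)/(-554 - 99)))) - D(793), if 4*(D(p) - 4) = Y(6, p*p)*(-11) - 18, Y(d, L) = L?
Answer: 98857492119/89612 ≈ 1.1032e+6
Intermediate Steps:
D(p) = -½ - 11*p²/4 (D(p) = 4 + ((p*p)*(-11) - 18)/4 = 4 + (p²*(-11) - 18)/4 = 4 + (-11*p² - 18)/4 = 4 + (-18 - 11*p²)/4 = 4 + (-9/2 - 11*p²/4) = -½ - 11*p²/4)
M(-1581, 609/387 + 337/(((284 + 237)/(-554 - 99)))) - D(793) = 1488*(609/387 + 337/(((284 + 237)/(-554 - 99)))) - (-½ - 11/4*793²) = 1488*(609*(1/387) + 337/((521/(-653)))) - (-½ - 11/4*628849) = 1488*(203/129 + 337/((521*(-1/653)))) - (-½ - 6917339/4) = 1488*(203/129 + 337/(-521/653)) - 1*(-6917341/4) = 1488*(203/129 + 337*(-653/521)) + 6917341/4 = 1488*(203/129 - 220061/521) + 6917341/4 = 1488*(-28282106/67209) + 6917341/4 = -14027924576/22403 + 6917341/4 = 98857492119/89612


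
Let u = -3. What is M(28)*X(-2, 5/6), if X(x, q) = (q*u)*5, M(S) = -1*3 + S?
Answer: -625/2 ≈ -312.50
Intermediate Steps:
M(S) = -3 + S
X(x, q) = -15*q (X(x, q) = (q*(-3))*5 = -3*q*5 = -15*q)
M(28)*X(-2, 5/6) = (-3 + 28)*(-75/6) = 25*(-75/6) = 25*(-15*⅚) = 25*(-25/2) = -625/2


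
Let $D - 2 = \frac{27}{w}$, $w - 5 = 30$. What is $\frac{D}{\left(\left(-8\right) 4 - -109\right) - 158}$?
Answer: $- \frac{97}{2835} \approx -0.034215$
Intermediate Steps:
$w = 35$ ($w = 5 + 30 = 35$)
$D = \frac{97}{35}$ ($D = 2 + \frac{27}{35} = \frac{97}{35} \approx 2.7714$)
$\frac{D}{\left(\left(-8\right) 4 - -109\right) - 158} = \frac{97}{35 \left(\left(\left(-8\right) 4 - -109\right) - 158\right)} = \frac{97}{35 \left(\left(-32 + 109\right) - 158\right)} = \frac{97}{35 \left(77 - 158\right)} = \frac{97}{35 \left(-81\right)} = \frac{97}{35} \left(- \frac{1}{81}\right) = - \frac{97}{2835}$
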